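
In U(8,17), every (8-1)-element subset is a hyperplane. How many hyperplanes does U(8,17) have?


Hyperplanes of U(8,17) are flats of rank 7.
In a uniform matroid, these are exactly the (7)-element subsets.
Count = C(17,7) = 19448.

19448


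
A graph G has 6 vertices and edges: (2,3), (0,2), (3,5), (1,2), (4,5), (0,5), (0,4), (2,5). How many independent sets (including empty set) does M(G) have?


An independent set in a graphic matroid is an acyclic edge subset.
G has 6 vertices and 8 edges.
Enumerate all 2^8 = 256 subsets, checking for acyclicity.
Total independent sets = 164.

164


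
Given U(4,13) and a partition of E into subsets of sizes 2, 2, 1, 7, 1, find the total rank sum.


r(Ai) = min(|Ai|, 4) for each part.
Sum = min(2,4) + min(2,4) + min(1,4) + min(7,4) + min(1,4)
    = 2 + 2 + 1 + 4 + 1
    = 10.

10


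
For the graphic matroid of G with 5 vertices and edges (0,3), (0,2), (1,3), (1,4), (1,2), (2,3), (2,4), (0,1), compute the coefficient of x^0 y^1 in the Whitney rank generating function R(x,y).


R(x,y) = sum over A in 2^E of x^(r(E)-r(A)) * y^(|A|-r(A)).
G has 5 vertices, 8 edges. r(E) = 4.
Enumerate all 2^8 = 256 subsets.
Count subsets with r(E)-r(A)=0 and |A|-r(A)=1: 48.

48


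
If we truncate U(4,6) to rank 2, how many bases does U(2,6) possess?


Truncating U(4,6) to rank 2 gives U(2,6).
Bases of U(2,6) are all 2-element subsets of 6 elements.
Number of bases = C(6,2) = (6 * 5) / (1 * 2) = 15.

15


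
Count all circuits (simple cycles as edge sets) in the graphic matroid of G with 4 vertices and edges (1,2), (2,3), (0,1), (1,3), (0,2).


A circuit in a graphic matroid = edge set of a simple cycle.
G has 4 vertices and 5 edges.
Enumerating all minimal edge subsets forming cycles...
Total circuits found: 3.

3


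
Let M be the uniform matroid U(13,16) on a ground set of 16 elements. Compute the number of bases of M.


Bases of U(13,16) are all 13-element subsets of the 16-element ground set.
Number of bases = C(16,13).
C(16,13) = 16! / (13! * 3!) = 560.

560


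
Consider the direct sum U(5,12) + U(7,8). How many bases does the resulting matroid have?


Bases of a direct sum M1 + M2: |B| = |B(M1)| * |B(M2)|.
|B(U(5,12))| = C(12,5) = 792.
|B(U(7,8))| = C(8,7) = 8.
Total bases = 792 * 8 = 6336.

6336


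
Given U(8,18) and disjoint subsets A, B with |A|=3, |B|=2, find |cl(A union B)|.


|A union B| = 3 + 2 = 5 (disjoint).
In U(8,18), cl(S) = S if |S| < 8, else cl(S) = E.
Since 5 < 8, cl(A union B) = A union B.
|cl(A union B)| = 5.

5


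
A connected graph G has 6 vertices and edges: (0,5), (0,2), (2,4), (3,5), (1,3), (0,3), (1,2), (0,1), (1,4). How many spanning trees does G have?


By Kirchhoff's matrix tree theorem, the number of spanning trees equals
the determinant of any cofactor of the Laplacian matrix L.
G has 6 vertices and 9 edges.
Computing the (5 x 5) cofactor determinant gives 55.

55


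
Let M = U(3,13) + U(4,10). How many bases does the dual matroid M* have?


(M1+M2)* = M1* + M2*.
M1* = U(10,13), bases: C(13,10) = 286.
M2* = U(6,10), bases: C(10,6) = 210.
|B(M*)| = 286 * 210 = 60060.

60060


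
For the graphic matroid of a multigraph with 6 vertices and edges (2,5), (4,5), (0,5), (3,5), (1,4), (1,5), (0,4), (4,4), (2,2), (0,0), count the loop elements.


In a graphic matroid, a loop is a self-loop edge (u,u) with rank 0.
Examining all 10 edges for self-loops...
Self-loops found: (4,4), (2,2), (0,0)
Number of loops = 3.

3


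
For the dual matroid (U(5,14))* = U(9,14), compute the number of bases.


The dual of U(r,n) is U(n-r, n) = U(9,14).
Bases of U(9,14) are all (9)-element subsets.
|B(M*)| = C(14,9) = 2002.

2002


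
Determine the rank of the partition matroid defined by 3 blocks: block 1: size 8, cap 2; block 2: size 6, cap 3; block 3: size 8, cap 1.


Rank of a partition matroid = sum of min(|Si|, ci) for each block.
= min(8,2) + min(6,3) + min(8,1)
= 2 + 3 + 1
= 6.

6


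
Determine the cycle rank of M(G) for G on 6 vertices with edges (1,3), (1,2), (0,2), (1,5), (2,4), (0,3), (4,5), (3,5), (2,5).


Cycle rank (nullity) = |E| - r(M) = |E| - (|V| - c).
|E| = 9, |V| = 6, c = 1.
Nullity = 9 - (6 - 1) = 9 - 5 = 4.

4


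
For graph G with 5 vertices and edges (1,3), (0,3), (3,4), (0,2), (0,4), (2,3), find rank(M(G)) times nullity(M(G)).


r(M) = |V| - c = 5 - 1 = 4.
nullity = |E| - r(M) = 6 - 4 = 2.
Product = 4 * 2 = 8.

8


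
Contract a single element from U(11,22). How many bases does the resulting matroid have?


Contracting e from U(11,22) gives U(10,21).
Bases of U(10,21) = C(21,10) = 352716.

352716


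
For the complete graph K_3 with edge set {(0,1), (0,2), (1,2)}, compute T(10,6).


T(K_3; x,y) = x^2 + x + y.
T(10,6) = 100 + 10 + 6 = 116.

116


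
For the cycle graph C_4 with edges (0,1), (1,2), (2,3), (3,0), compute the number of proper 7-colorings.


P(C_4, k) = (k-1)^4 + (-1)^4*(k-1).
P(7) = (6)^4 + 6
= 1296 + 6 = 1302.

1302


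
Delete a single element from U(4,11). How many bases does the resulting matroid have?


Deleting e from U(4,11) gives U(4,10) since n > r.
Bases of U(4,10) = C(10,4) = 10! / (4! * 6!) = 210.

210


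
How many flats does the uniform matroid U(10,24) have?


Flats of U(10,24): every subset of size < 10 is a flat, plus E itself.
Count = C(24,0) + C(24,1) + C(24,2) + C(24,3) + C(24,4) + C(24,5) + C(24,6) + C(24,7) + C(24,8) + C(24,9) + 1
     = 1 + 24 + 276 + 2024 + 10626 + 42504 + 134596 + 346104 + 735471 + 1307504 + 1
     = 2579131.

2579131


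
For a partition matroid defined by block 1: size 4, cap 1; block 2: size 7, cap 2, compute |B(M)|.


A basis picks exactly ci elements from block i.
Number of bases = product of C(|Si|, ci).
= C(4,1) * C(7,2)
= 4 * 21
= 84.

84


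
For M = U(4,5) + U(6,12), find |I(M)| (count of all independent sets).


For a direct sum, |I(M1+M2)| = |I(M1)| * |I(M2)|.
|I(U(4,5))| = sum C(5,k) for k=0..4 = 31.
|I(U(6,12))| = sum C(12,k) for k=0..6 = 2510.
Total = 31 * 2510 = 77810.

77810


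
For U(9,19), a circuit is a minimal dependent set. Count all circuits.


In U(9,19), circuits are the (10)-element subsets.
Any set of 10 elements is dependent, and removing any one element gives
an independent set of size 9, so it is a minimal dependent set.
Number of circuits = C(19,10) = 92378.

92378


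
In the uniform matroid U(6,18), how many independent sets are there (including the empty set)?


Independent sets of U(6,18) are all subsets of size <= 6.
Count = (18 choose 0) + (18 choose 1) + (18 choose 2) + (18 choose 3) + (18 choose 4) + (18 choose 5) + (18 choose 6)
     = 1 + 18 + 153 + 816 + 3060 + 8568 + 18564
     = 31180.

31180


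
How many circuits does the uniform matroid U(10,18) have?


In U(10,18), circuits are the (11)-element subsets.
Any set of 11 elements is dependent, and removing any one element gives
an independent set of size 10, so it is a minimal dependent set.
Number of circuits = C(18,11) = 31824.

31824


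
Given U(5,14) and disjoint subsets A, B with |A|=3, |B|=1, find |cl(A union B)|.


|A union B| = 3 + 1 = 4 (disjoint).
In U(5,14), cl(S) = S if |S| < 5, else cl(S) = E.
Since 4 < 5, cl(A union B) = A union B.
|cl(A union B)| = 4.

4


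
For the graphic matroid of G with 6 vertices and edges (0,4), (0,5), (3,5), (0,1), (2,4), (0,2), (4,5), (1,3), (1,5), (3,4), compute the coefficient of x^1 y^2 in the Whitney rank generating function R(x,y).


R(x,y) = sum over A in 2^E of x^(r(E)-r(A)) * y^(|A|-r(A)).
G has 6 vertices, 10 edges. r(E) = 5.
Enumerate all 2^10 = 1024 subsets.
Count subsets with r(E)-r(A)=1 and |A|-r(A)=2: 49.

49


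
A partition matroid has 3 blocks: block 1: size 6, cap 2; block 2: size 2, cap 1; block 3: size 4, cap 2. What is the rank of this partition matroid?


Rank of a partition matroid = sum of min(|Si|, ci) for each block.
= min(6,2) + min(2,1) + min(4,2)
= 2 + 1 + 2
= 5.

5


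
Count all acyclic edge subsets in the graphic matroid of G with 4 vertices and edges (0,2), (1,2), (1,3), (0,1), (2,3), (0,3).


An independent set in a graphic matroid is an acyclic edge subset.
G has 4 vertices and 6 edges.
Enumerate all 2^6 = 64 subsets, checking for acyclicity.
Total independent sets = 38.

38


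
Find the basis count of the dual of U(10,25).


The dual of U(r,n) is U(n-r, n) = U(15,25).
Bases of U(15,25) are all (15)-element subsets.
|B(M*)| = (25 choose 15) = 3268760.

3268760


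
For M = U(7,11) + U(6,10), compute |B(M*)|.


(M1+M2)* = M1* + M2*.
M1* = U(4,11), bases: C(11,4) = 330.
M2* = U(4,10), bases: C(10,4) = 210.
|B(M*)| = 330 * 210 = 69300.

69300


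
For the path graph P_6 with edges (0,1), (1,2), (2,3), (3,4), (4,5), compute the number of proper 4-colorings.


P(P_6, k) = k * (k-1)^(5).
P(4) = 4 * 3^5 = 4 * 243 = 972.

972


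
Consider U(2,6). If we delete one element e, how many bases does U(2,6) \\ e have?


Deleting e from U(2,6) gives U(2,5) since n > r.
Bases of U(2,5) = C(5,2) = 5! / (2! * 3!) = 10.

10


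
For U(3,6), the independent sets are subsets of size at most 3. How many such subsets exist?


Independent sets of U(3,6) are all subsets of size <= 3.
Count = (6 choose 0) + (6 choose 1) + (6 choose 2) + (6 choose 3)
     = 1 + 6 + 15 + 20
     = 42.

42


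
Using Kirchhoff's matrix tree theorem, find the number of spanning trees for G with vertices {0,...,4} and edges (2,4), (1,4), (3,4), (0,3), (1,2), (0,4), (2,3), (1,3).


By Kirchhoff's matrix tree theorem, the number of spanning trees equals
the determinant of any cofactor of the Laplacian matrix L.
G has 5 vertices and 8 edges.
Computing the (4 x 4) cofactor determinant gives 40.

40


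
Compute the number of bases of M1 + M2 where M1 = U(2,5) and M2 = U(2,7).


Bases of a direct sum M1 + M2: |B| = |B(M1)| * |B(M2)|.
|B(U(2,5))| = C(5,2) = 10.
|B(U(2,7))| = C(7,2) = 21.
Total bases = 10 * 21 = 210.

210


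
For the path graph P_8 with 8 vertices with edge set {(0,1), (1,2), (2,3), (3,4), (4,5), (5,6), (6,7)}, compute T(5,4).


A path on 8 vertices is a tree with 7 edges.
T(x,y) = x^(7) for any tree.
T(5,4) = 5^7 = 78125.

78125


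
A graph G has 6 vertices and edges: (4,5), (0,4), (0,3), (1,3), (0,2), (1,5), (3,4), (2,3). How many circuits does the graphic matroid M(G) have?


A circuit in a graphic matroid = edge set of a simple cycle.
G has 6 vertices and 8 edges.
Enumerating all minimal edge subsets forming cycles...
Total circuits found: 6.

6


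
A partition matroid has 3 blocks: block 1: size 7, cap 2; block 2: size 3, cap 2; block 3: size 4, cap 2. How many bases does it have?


A basis picks exactly ci elements from block i.
Number of bases = product of C(|Si|, ci).
= C(7,2) * C(3,2) * C(4,2)
= 21 * 3 * 6
= 378.

378


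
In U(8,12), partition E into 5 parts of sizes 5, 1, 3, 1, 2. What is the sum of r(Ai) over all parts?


r(Ai) = min(|Ai|, 8) for each part.
Sum = min(5,8) + min(1,8) + min(3,8) + min(1,8) + min(2,8)
    = 5 + 1 + 3 + 1 + 2
    = 12.

12


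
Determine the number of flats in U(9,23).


Flats of U(9,23): every subset of size < 9 is a flat, plus E itself.
Count = (23 choose 0) + (23 choose 1) + (23 choose 2) + (23 choose 3) + (23 choose 4) + (23 choose 5) + (23 choose 6) + (23 choose 7) + (23 choose 8) + 1
     = 1 + 23 + 253 + 1771 + 8855 + 33649 + 100947 + 245157 + 490314 + 1
     = 880971.

880971


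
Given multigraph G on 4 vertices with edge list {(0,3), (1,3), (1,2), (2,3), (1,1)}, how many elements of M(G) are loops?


In a graphic matroid, a loop is a self-loop edge (u,u) with rank 0.
Examining all 5 edges for self-loops...
Self-loops found: (1,1)
Number of loops = 1.

1


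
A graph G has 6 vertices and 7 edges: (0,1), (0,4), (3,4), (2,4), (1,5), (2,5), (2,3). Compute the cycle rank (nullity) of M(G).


Cycle rank (nullity) = |E| - r(M) = |E| - (|V| - c).
|E| = 7, |V| = 6, c = 1.
Nullity = 7 - (6 - 1) = 7 - 5 = 2.

2


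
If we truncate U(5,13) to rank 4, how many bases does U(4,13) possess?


Truncating U(5,13) to rank 4 gives U(4,13).
Bases of U(4,13) are all 4-element subsets of 13 elements.
Number of bases = (13 choose 4) = 715.

715


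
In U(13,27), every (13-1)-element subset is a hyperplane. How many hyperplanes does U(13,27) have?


Hyperplanes of U(13,27) are flats of rank 12.
In a uniform matroid, these are exactly the (12)-element subsets.
Count = C(27,12) = 17383860.

17383860


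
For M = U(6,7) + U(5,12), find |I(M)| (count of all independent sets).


For a direct sum, |I(M1+M2)| = |I(M1)| * |I(M2)|.
|I(U(6,7))| = sum C(7,k) for k=0..6 = 127.
|I(U(5,12))| = sum C(12,k) for k=0..5 = 1586.
Total = 127 * 1586 = 201422.

201422


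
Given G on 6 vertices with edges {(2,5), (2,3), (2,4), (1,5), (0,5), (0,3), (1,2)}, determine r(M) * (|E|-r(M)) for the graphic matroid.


r(M) = |V| - c = 6 - 1 = 5.
nullity = |E| - r(M) = 7 - 5 = 2.
Product = 5 * 2 = 10.

10


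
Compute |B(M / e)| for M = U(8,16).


Contracting e from U(8,16) gives U(7,15).
Bases of U(7,15) = C(15,7) = 6435.

6435


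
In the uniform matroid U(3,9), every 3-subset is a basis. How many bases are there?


Bases of U(3,9) are all 3-element subsets of the 9-element ground set.
Number of bases = C(9,3).
C(9,3) = 9! / (3! * 6!) = 84.

84


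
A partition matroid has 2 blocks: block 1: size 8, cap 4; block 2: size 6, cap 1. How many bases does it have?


A basis picks exactly ci elements from block i.
Number of bases = product of C(|Si|, ci).
= C(8,4) * C(6,1)
= 70 * 6
= 420.

420


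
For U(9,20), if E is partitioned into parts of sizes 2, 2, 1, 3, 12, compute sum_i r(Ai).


r(Ai) = min(|Ai|, 9) for each part.
Sum = min(2,9) + min(2,9) + min(1,9) + min(3,9) + min(12,9)
    = 2 + 2 + 1 + 3 + 9
    = 17.

17


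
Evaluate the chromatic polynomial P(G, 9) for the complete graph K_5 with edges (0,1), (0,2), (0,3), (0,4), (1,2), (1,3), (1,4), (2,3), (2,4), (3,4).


P(K_5, k) = k(k-1)(k-2)...(k-4).
P(9) = (9) * (8) * (7) * (6) * (5) = 15120.

15120


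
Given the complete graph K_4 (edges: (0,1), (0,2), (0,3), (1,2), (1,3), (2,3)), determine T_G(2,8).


T(K_4; x,y) = x^3 + 3x^2 + 4xy + 2x + y^3 + 3y^2 + 2y.
Substituting x=2, y=8:
= 8 + 12 + 64 + 4 + 512 + 192 + 16
= 808.

808


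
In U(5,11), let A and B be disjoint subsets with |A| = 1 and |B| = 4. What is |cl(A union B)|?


|A union B| = 1 + 4 = 5 (disjoint).
In U(5,11), cl(S) = S if |S| < 5, else cl(S) = E.
Since 5 >= 5, cl(A union B) = E.
|cl(A union B)| = 11.

11


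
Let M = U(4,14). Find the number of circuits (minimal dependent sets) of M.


In U(4,14), circuits are the (5)-element subsets.
Any set of 5 elements is dependent, and removing any one element gives
an independent set of size 4, so it is a minimal dependent set.
Number of circuits = (14 choose 5) = 2002.

2002


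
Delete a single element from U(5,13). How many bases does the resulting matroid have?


Deleting e from U(5,13) gives U(5,12) since n > r.
Bases of U(5,12) = C(12,5) = 12! / (5! * 7!) = 792.

792


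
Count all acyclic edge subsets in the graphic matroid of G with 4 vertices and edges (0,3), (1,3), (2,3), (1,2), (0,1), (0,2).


An independent set in a graphic matroid is an acyclic edge subset.
G has 4 vertices and 6 edges.
Enumerate all 2^6 = 64 subsets, checking for acyclicity.
Total independent sets = 38.

38


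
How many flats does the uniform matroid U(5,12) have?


Flats of U(5,12): every subset of size < 5 is a flat, plus E itself.
Count = C(12,0) + C(12,1) + C(12,2) + C(12,3) + C(12,4) + 1
     = 1 + 12 + 66 + 220 + 495 + 1
     = 795.

795


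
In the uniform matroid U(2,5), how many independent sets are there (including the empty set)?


Independent sets of U(2,5) are all subsets of size <= 2.
Count = (5 choose 0) + (5 choose 1) + (5 choose 2)
     = 1 + 5 + 10
     = 16.

16


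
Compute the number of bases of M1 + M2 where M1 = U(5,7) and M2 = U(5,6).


Bases of a direct sum M1 + M2: |B| = |B(M1)| * |B(M2)|.
|B(U(5,7))| = C(7,5) = 21.
|B(U(5,6))| = C(6,5) = 6.
Total bases = 21 * 6 = 126.

126


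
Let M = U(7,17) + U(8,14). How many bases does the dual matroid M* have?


(M1+M2)* = M1* + M2*.
M1* = U(10,17), bases: C(17,10) = 19448.
M2* = U(6,14), bases: C(14,6) = 3003.
|B(M*)| = 19448 * 3003 = 58402344.

58402344


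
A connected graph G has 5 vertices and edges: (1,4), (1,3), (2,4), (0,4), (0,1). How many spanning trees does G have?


By Kirchhoff's matrix tree theorem, the number of spanning trees equals
the determinant of any cofactor of the Laplacian matrix L.
G has 5 vertices and 5 edges.
Computing the (4 x 4) cofactor determinant gives 3.

3


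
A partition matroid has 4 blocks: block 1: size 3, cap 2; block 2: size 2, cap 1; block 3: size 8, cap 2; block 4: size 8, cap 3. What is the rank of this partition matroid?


Rank of a partition matroid = sum of min(|Si|, ci) for each block.
= min(3,2) + min(2,1) + min(8,2) + min(8,3)
= 2 + 1 + 2 + 3
= 8.

8


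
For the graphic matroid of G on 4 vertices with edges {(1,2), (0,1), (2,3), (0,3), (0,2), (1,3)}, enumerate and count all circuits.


A circuit in a graphic matroid = edge set of a simple cycle.
G has 4 vertices and 6 edges.
Enumerating all minimal edge subsets forming cycles...
Total circuits found: 7.

7


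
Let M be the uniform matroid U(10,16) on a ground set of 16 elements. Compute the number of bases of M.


Bases of U(10,16) are all 10-element subsets of the 16-element ground set.
Number of bases = C(16,10).
C(16,10) = 8008.

8008


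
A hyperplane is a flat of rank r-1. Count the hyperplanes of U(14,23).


Hyperplanes of U(14,23) are flats of rank 13.
In a uniform matroid, these are exactly the (13)-element subsets.
Count = C(23,13) = 1144066.

1144066


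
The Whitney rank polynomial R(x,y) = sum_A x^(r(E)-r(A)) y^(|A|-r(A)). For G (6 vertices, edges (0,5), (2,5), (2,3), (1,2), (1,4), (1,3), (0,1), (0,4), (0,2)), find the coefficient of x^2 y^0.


R(x,y) = sum over A in 2^E of x^(r(E)-r(A)) * y^(|A|-r(A)).
G has 6 vertices, 9 edges. r(E) = 5.
Enumerate all 2^9 = 512 subsets.
Count subsets with r(E)-r(A)=2 and |A|-r(A)=0: 80.

80


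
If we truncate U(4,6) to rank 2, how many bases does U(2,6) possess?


Truncating U(4,6) to rank 2 gives U(2,6).
Bases of U(2,6) are all 2-element subsets of 6 elements.
Number of bases = (6 choose 2) = 15.

15


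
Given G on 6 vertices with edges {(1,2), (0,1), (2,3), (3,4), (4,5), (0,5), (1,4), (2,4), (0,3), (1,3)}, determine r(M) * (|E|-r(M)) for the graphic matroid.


r(M) = |V| - c = 6 - 1 = 5.
nullity = |E| - r(M) = 10 - 5 = 5.
Product = 5 * 5 = 25.

25


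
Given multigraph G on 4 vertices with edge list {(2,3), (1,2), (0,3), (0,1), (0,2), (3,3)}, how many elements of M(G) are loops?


In a graphic matroid, a loop is a self-loop edge (u,u) with rank 0.
Examining all 6 edges for self-loops...
Self-loops found: (3,3)
Number of loops = 1.

1


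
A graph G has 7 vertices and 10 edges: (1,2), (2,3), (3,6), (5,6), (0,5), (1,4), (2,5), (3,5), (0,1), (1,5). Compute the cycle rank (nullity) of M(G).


Cycle rank (nullity) = |E| - r(M) = |E| - (|V| - c).
|E| = 10, |V| = 7, c = 1.
Nullity = 10 - (7 - 1) = 10 - 6 = 4.

4


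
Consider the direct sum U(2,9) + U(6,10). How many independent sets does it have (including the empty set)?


For a direct sum, |I(M1+M2)| = |I(M1)| * |I(M2)|.
|I(U(2,9))| = sum C(9,k) for k=0..2 = 46.
|I(U(6,10))| = sum C(10,k) for k=0..6 = 848.
Total = 46 * 848 = 39008.

39008


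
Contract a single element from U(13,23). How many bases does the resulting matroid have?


Contracting e from U(13,23) gives U(12,22).
Bases of U(12,22) = (22 choose 12) = 646646.

646646


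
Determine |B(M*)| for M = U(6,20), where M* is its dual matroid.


The dual of U(r,n) is U(n-r, n) = U(14,20).
Bases of U(14,20) are all (14)-element subsets.
|B(M*)| = C(20,14) = 20! / (14! * 6!) = 38760.

38760


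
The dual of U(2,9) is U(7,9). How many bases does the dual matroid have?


The dual of U(r,n) is U(n-r, n) = U(7,9).
Bases of U(7,9) are all (7)-element subsets.
|B(M*)| = C(9,7) = 36.

36


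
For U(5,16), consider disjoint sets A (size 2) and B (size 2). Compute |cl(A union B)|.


|A union B| = 2 + 2 = 4 (disjoint).
In U(5,16), cl(S) = S if |S| < 5, else cl(S) = E.
Since 4 < 5, cl(A union B) = A union B.
|cl(A union B)| = 4.

4


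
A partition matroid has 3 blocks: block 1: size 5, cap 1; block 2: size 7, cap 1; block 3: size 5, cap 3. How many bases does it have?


A basis picks exactly ci elements from block i.
Number of bases = product of C(|Si|, ci).
= C(5,1) * C(7,1) * C(5,3)
= 5 * 7 * 10
= 350.

350


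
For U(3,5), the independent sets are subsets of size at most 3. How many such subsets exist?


Independent sets of U(3,5) are all subsets of size <= 3.
Count = C(5,0) + C(5,1) + C(5,2) + C(5,3)
     = 1 + 5 + 10 + 10
     = 26.

26


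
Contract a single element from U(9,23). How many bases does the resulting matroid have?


Contracting e from U(9,23) gives U(8,22).
Bases of U(8,22) = C(22,8) = 22! / (8! * 14!) = 319770.

319770


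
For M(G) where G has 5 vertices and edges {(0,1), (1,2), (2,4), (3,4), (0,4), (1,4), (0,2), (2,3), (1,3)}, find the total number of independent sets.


An independent set in a graphic matroid is an acyclic edge subset.
G has 5 vertices and 9 edges.
Enumerate all 2^9 = 512 subsets, checking for acyclicity.
Total independent sets = 198.

198


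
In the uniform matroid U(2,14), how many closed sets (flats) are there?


Flats of U(2,14): every subset of size < 2 is a flat, plus E itself.
Count = C(14,0) + C(14,1) + 1
     = 1 + 14 + 1
     = 16.

16


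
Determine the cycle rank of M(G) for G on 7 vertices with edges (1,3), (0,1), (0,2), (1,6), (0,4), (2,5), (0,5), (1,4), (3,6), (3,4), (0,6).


Cycle rank (nullity) = |E| - r(M) = |E| - (|V| - c).
|E| = 11, |V| = 7, c = 1.
Nullity = 11 - (7 - 1) = 11 - 6 = 5.

5


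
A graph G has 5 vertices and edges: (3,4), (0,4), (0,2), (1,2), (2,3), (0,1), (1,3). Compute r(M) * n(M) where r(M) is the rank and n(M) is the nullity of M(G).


r(M) = |V| - c = 5 - 1 = 4.
nullity = |E| - r(M) = 7 - 4 = 3.
Product = 4 * 3 = 12.

12


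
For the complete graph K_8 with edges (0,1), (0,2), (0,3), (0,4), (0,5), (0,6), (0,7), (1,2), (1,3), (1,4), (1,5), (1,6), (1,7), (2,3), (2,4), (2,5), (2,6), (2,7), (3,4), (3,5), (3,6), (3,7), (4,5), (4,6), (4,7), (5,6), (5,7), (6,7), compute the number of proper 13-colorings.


P(K_8, k) = k(k-1)(k-2)...(k-7).
P(13) = (13) * (12) * (11) * (10) * (9) * (8) * (7) * (6) = 51891840.

51891840


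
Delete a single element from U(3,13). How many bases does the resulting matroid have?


Deleting e from U(3,13) gives U(3,12) since n > r.
Bases of U(3,12) = C(12,3) = (12 * 11 * 10) / (1 * 2 * 3) = 220.

220


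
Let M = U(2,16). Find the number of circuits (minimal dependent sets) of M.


In U(2,16), circuits are the (3)-element subsets.
Any set of 3 elements is dependent, and removing any one element gives
an independent set of size 2, so it is a minimal dependent set.
Number of circuits = (16 choose 3) = 560.

560


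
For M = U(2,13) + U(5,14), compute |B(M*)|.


(M1+M2)* = M1* + M2*.
M1* = U(11,13), bases: C(13,11) = 78.
M2* = U(9,14), bases: C(14,9) = 2002.
|B(M*)| = 78 * 2002 = 156156.

156156


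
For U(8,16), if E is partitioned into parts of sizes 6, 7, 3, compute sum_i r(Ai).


r(Ai) = min(|Ai|, 8) for each part.
Sum = min(6,8) + min(7,8) + min(3,8)
    = 6 + 7 + 3
    = 16.

16


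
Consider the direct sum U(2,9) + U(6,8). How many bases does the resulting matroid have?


Bases of a direct sum M1 + M2: |B| = |B(M1)| * |B(M2)|.
|B(U(2,9))| = C(9,2) = 36.
|B(U(6,8))| = C(8,6) = 28.
Total bases = 36 * 28 = 1008.

1008


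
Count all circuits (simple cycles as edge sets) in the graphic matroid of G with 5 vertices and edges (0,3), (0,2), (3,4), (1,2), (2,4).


A circuit in a graphic matroid = edge set of a simple cycle.
G has 5 vertices and 5 edges.
Enumerating all minimal edge subsets forming cycles...
Total circuits found: 1.

1


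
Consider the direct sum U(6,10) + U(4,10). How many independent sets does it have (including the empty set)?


For a direct sum, |I(M1+M2)| = |I(M1)| * |I(M2)|.
|I(U(6,10))| = sum C(10,k) for k=0..6 = 848.
|I(U(4,10))| = sum C(10,k) for k=0..4 = 386.
Total = 848 * 386 = 327328.

327328


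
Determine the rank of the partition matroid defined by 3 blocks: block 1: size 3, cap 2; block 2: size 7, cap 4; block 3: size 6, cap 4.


Rank of a partition matroid = sum of min(|Si|, ci) for each block.
= min(3,2) + min(7,4) + min(6,4)
= 2 + 4 + 4
= 10.

10


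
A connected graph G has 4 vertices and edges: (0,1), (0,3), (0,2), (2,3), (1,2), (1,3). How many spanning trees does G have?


By Kirchhoff's matrix tree theorem, the number of spanning trees equals
the determinant of any cofactor of the Laplacian matrix L.
G has 4 vertices and 6 edges.
Computing the (3 x 3) cofactor determinant gives 16.

16


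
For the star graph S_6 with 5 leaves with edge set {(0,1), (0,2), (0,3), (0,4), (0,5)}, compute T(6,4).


A star on 6 vertices is a tree with 5 edges.
T(x,y) = x^(5) for any tree.
T(6,4) = 6^5 = 7776.

7776


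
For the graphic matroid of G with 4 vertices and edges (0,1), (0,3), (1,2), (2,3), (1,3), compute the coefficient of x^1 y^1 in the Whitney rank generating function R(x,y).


R(x,y) = sum over A in 2^E of x^(r(E)-r(A)) * y^(|A|-r(A)).
G has 4 vertices, 5 edges. r(E) = 3.
Enumerate all 2^5 = 32 subsets.
Count subsets with r(E)-r(A)=1 and |A|-r(A)=1: 2.

2


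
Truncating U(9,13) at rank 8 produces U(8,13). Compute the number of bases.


Truncating U(9,13) to rank 8 gives U(8,13).
Bases of U(8,13) are all 8-element subsets of 13 elements.
Number of bases = C(13,8) = 1287.

1287


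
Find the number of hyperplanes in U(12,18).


Hyperplanes of U(12,18) are flats of rank 11.
In a uniform matroid, these are exactly the (11)-element subsets.
Count = C(18,11) = 18! / (11! * 7!) = 31824.

31824


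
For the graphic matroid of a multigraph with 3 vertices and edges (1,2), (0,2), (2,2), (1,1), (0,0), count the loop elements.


In a graphic matroid, a loop is a self-loop edge (u,u) with rank 0.
Examining all 5 edges for self-loops...
Self-loops found: (2,2), (1,1), (0,0)
Number of loops = 3.

3


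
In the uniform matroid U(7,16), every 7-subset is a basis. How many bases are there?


Bases of U(7,16) are all 7-element subsets of the 16-element ground set.
Number of bases = C(16,7).
C(16,7) = 11440.

11440


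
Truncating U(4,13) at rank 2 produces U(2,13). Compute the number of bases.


Truncating U(4,13) to rank 2 gives U(2,13).
Bases of U(2,13) are all 2-element subsets of 13 elements.
Number of bases = C(13,2) = (13 * 12) / (1 * 2) = 78.

78


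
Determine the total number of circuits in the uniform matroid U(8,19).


In U(8,19), circuits are the (9)-element subsets.
Any set of 9 elements is dependent, and removing any one element gives
an independent set of size 8, so it is a minimal dependent set.
Number of circuits = C(19,9) = 19! / (9! * 10!) = 92378.

92378


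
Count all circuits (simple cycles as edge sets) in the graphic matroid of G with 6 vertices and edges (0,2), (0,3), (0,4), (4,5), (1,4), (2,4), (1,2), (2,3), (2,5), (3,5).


A circuit in a graphic matroid = edge set of a simple cycle.
G has 6 vertices and 10 edges.
Enumerating all minimal edge subsets forming cycles...
Total circuits found: 20.

20


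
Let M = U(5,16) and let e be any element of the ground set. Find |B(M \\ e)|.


Deleting e from U(5,16) gives U(5,15) since n > r.
Bases of U(5,15) = (15 choose 5) = 3003.

3003


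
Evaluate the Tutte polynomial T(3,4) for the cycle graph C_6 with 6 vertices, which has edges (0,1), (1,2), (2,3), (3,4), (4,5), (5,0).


T(C_6; x,y) = x + x^2 + ... + x^(5) + y.
T(3,4) = 3^1 + 3^2 + 3^3 + 3^4 + 3^5 + 4
= 3 + 9 + 27 + 81 + 243 + 4
= 367.

367


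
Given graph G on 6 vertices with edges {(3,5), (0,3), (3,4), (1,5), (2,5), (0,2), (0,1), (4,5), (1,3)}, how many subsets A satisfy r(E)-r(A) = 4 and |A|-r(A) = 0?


R(x,y) = sum over A in 2^E of x^(r(E)-r(A)) * y^(|A|-r(A)).
G has 6 vertices, 9 edges. r(E) = 5.
Enumerate all 2^9 = 512 subsets.
Count subsets with r(E)-r(A)=4 and |A|-r(A)=0: 9.

9


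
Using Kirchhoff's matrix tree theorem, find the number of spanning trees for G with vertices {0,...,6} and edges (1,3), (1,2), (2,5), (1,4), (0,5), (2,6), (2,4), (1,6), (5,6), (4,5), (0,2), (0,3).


By Kirchhoff's matrix tree theorem, the number of spanning trees equals
the determinant of any cofactor of the Laplacian matrix L.
G has 7 vertices and 12 edges.
Computing the (6 x 6) cofactor determinant gives 327.

327


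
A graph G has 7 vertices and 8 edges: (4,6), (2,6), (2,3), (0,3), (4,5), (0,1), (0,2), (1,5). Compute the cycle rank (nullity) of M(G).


Cycle rank (nullity) = |E| - r(M) = |E| - (|V| - c).
|E| = 8, |V| = 7, c = 1.
Nullity = 8 - (7 - 1) = 8 - 6 = 2.

2


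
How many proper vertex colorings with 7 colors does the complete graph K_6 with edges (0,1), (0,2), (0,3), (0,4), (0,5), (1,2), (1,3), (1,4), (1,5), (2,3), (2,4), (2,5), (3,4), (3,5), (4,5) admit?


P(K_6, k) = k(k-1)(k-2)...(k-5).
P(7) = (7) * (6) * (5) * (4) * (3) * (2) = 5040.

5040


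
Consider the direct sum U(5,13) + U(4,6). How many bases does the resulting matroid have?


Bases of a direct sum M1 + M2: |B| = |B(M1)| * |B(M2)|.
|B(U(5,13))| = C(13,5) = 1287.
|B(U(4,6))| = C(6,4) = 15.
Total bases = 1287 * 15 = 19305.

19305


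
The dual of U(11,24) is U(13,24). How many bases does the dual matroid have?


The dual of U(r,n) is U(n-r, n) = U(13,24).
Bases of U(13,24) are all (13)-element subsets.
|B(M*)| = C(24,13) = 24! / (13! * 11!) = 2496144.

2496144


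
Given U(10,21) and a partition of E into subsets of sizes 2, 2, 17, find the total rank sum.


r(Ai) = min(|Ai|, 10) for each part.
Sum = min(2,10) + min(2,10) + min(17,10)
    = 2 + 2 + 10
    = 14.

14


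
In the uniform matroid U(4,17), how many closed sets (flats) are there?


Flats of U(4,17): every subset of size < 4 is a flat, plus E itself.
Count = (17 choose 0) + (17 choose 1) + (17 choose 2) + (17 choose 3) + 1
     = 1 + 17 + 136 + 680 + 1
     = 835.

835


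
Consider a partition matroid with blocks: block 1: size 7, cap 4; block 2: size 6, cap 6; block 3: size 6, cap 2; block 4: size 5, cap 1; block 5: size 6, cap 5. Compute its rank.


Rank of a partition matroid = sum of min(|Si|, ci) for each block.
= min(7,4) + min(6,6) + min(6,2) + min(5,1) + min(6,5)
= 4 + 6 + 2 + 1 + 5
= 18.

18


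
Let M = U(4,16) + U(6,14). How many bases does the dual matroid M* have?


(M1+M2)* = M1* + M2*.
M1* = U(12,16), bases: C(16,12) = 1820.
M2* = U(8,14), bases: C(14,8) = 3003.
|B(M*)| = 1820 * 3003 = 5465460.

5465460


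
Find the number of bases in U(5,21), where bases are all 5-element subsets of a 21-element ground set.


Bases of U(5,21) are all 5-element subsets of the 21-element ground set.
Number of bases = C(21,5).
(21 choose 5) = 20349.

20349


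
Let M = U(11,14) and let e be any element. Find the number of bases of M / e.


Contracting e from U(11,14) gives U(10,13).
Bases of U(10,13) = C(13,10) = 286.

286


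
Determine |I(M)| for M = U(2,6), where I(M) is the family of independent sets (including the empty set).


Independent sets of U(2,6) are all subsets of size <= 2.
Count = (6 choose 0) + (6 choose 1) + (6 choose 2)
     = 1 + 6 + 15
     = 22.

22


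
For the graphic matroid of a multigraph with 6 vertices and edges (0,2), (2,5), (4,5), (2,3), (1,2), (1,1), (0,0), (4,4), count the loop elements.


In a graphic matroid, a loop is a self-loop edge (u,u) with rank 0.
Examining all 8 edges for self-loops...
Self-loops found: (1,1), (0,0), (4,4)
Number of loops = 3.

3


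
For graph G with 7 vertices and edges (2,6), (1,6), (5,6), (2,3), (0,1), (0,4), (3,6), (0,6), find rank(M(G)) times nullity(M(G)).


r(M) = |V| - c = 7 - 1 = 6.
nullity = |E| - r(M) = 8 - 6 = 2.
Product = 6 * 2 = 12.

12


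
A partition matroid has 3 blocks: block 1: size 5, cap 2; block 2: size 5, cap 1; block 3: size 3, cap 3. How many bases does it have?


A basis picks exactly ci elements from block i.
Number of bases = product of C(|Si|, ci).
= C(5,2) * C(5,1) * C(3,3)
= 10 * 5 * 1
= 50.

50


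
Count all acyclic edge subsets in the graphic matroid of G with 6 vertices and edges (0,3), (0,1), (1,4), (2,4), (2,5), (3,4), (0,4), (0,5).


An independent set in a graphic matroid is an acyclic edge subset.
G has 6 vertices and 8 edges.
Enumerate all 2^8 = 256 subsets, checking for acyclicity.
Total independent sets = 177.

177


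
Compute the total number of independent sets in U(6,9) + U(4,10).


For a direct sum, |I(M1+M2)| = |I(M1)| * |I(M2)|.
|I(U(6,9))| = sum C(9,k) for k=0..6 = 466.
|I(U(4,10))| = sum C(10,k) for k=0..4 = 386.
Total = 466 * 386 = 179876.

179876


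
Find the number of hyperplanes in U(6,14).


Hyperplanes of U(6,14) are flats of rank 5.
In a uniform matroid, these are exactly the (5)-element subsets.
Count = C(14,5) = 14! / (5! * 9!) = 2002.

2002


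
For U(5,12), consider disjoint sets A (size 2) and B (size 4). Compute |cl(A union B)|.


|A union B| = 2 + 4 = 6 (disjoint).
In U(5,12), cl(S) = S if |S| < 5, else cl(S) = E.
Since 6 >= 5, cl(A union B) = E.
|cl(A union B)| = 12.

12


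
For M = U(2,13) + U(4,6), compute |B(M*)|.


(M1+M2)* = M1* + M2*.
M1* = U(11,13), bases: C(13,11) = 78.
M2* = U(2,6), bases: C(6,2) = 15.
|B(M*)| = 78 * 15 = 1170.

1170


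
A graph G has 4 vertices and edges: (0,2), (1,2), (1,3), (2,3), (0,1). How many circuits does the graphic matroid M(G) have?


A circuit in a graphic matroid = edge set of a simple cycle.
G has 4 vertices and 5 edges.
Enumerating all minimal edge subsets forming cycles...
Total circuits found: 3.

3


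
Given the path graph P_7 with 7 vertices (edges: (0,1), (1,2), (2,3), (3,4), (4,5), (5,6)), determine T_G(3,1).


A path on 7 vertices is a tree with 6 edges.
T(x,y) = x^(6) for any tree.
T(3,1) = 3^6 = 729.

729


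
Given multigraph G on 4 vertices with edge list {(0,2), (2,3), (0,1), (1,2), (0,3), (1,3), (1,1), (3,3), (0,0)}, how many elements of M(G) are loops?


In a graphic matroid, a loop is a self-loop edge (u,u) with rank 0.
Examining all 9 edges for self-loops...
Self-loops found: (1,1), (3,3), (0,0)
Number of loops = 3.

3


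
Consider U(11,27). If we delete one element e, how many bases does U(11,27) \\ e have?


Deleting e from U(11,27) gives U(11,26) since n > r.
Bases of U(11,26) = C(26,11) = 7726160.

7726160


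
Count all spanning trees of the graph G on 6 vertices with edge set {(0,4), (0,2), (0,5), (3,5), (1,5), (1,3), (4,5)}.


By Kirchhoff's matrix tree theorem, the number of spanning trees equals
the determinant of any cofactor of the Laplacian matrix L.
G has 6 vertices and 7 edges.
Computing the (5 x 5) cofactor determinant gives 9.

9


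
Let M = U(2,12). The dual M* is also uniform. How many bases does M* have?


The dual of U(r,n) is U(n-r, n) = U(10,12).
Bases of U(10,12) are all (10)-element subsets.
|B(M*)| = (12 choose 10) = 66.

66


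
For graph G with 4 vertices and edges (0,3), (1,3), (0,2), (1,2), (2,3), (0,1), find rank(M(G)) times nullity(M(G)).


r(M) = |V| - c = 4 - 1 = 3.
nullity = |E| - r(M) = 6 - 3 = 3.
Product = 3 * 3 = 9.

9


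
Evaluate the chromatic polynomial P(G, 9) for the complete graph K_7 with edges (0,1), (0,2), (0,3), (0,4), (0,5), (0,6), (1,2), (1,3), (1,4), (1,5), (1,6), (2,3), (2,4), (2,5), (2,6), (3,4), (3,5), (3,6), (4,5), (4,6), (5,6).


P(K_7, k) = k(k-1)(k-2)...(k-6).
P(9) = (9) * (8) * (7) * (6) * (5) * (4) * (3) = 181440.

181440


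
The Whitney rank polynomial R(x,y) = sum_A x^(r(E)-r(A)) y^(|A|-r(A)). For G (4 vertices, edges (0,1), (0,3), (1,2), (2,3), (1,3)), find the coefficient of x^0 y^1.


R(x,y) = sum over A in 2^E of x^(r(E)-r(A)) * y^(|A|-r(A)).
G has 4 vertices, 5 edges. r(E) = 3.
Enumerate all 2^5 = 32 subsets.
Count subsets with r(E)-r(A)=0 and |A|-r(A)=1: 5.

5


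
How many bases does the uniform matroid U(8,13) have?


Bases of U(8,13) are all 8-element subsets of the 13-element ground set.
Number of bases = C(13,8).
(13 choose 8) = 1287.

1287


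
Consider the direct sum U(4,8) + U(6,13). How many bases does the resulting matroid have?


Bases of a direct sum M1 + M2: |B| = |B(M1)| * |B(M2)|.
|B(U(4,8))| = C(8,4) = 70.
|B(U(6,13))| = C(13,6) = 1716.
Total bases = 70 * 1716 = 120120.

120120


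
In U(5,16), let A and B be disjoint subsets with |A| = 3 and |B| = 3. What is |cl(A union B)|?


|A union B| = 3 + 3 = 6 (disjoint).
In U(5,16), cl(S) = S if |S| < 5, else cl(S) = E.
Since 6 >= 5, cl(A union B) = E.
|cl(A union B)| = 16.

16


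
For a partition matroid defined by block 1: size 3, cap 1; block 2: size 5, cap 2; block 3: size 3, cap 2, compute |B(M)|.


A basis picks exactly ci elements from block i.
Number of bases = product of C(|Si|, ci).
= C(3,1) * C(5,2) * C(3,2)
= 3 * 10 * 3
= 90.

90


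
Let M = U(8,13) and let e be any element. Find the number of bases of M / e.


Contracting e from U(8,13) gives U(7,12).
Bases of U(7,12) = C(12,7) = 792.

792


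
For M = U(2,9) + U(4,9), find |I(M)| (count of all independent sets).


For a direct sum, |I(M1+M2)| = |I(M1)| * |I(M2)|.
|I(U(2,9))| = sum C(9,k) for k=0..2 = 46.
|I(U(4,9))| = sum C(9,k) for k=0..4 = 256.
Total = 46 * 256 = 11776.

11776


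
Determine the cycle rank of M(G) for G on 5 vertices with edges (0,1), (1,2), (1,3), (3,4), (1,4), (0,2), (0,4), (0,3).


Cycle rank (nullity) = |E| - r(M) = |E| - (|V| - c).
|E| = 8, |V| = 5, c = 1.
Nullity = 8 - (5 - 1) = 8 - 4 = 4.

4


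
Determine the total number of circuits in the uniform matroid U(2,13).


In U(2,13), circuits are the (3)-element subsets.
Any set of 3 elements is dependent, and removing any one element gives
an independent set of size 2, so it is a minimal dependent set.
Number of circuits = C(13,3) = (13 * 12 * 11) / (1 * 2 * 3) = 286.

286


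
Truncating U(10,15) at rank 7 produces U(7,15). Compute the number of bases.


Truncating U(10,15) to rank 7 gives U(7,15).
Bases of U(7,15) are all 7-element subsets of 15 elements.
Number of bases = C(15,7) = 15! / (7! * 8!) = 6435.

6435


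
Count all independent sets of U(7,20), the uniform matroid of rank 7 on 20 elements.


Independent sets of U(7,20) are all subsets of size <= 7.
Count = C(20,0) + C(20,1) + C(20,2) + C(20,3) + C(20,4) + C(20,5) + C(20,6) + C(20,7)
     = 1 + 20 + 190 + 1140 + 4845 + 15504 + 38760 + 77520
     = 137980.

137980


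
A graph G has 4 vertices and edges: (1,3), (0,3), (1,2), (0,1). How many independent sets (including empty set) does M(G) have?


An independent set in a graphic matroid is an acyclic edge subset.
G has 4 vertices and 4 edges.
Enumerate all 2^4 = 16 subsets, checking for acyclicity.
Total independent sets = 14.

14


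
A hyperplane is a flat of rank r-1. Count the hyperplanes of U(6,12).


Hyperplanes of U(6,12) are flats of rank 5.
In a uniform matroid, these are exactly the (5)-element subsets.
Count = C(12,5) = 792.

792


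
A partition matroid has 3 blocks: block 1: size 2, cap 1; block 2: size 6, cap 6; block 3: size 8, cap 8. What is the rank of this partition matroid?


Rank of a partition matroid = sum of min(|Si|, ci) for each block.
= min(2,1) + min(6,6) + min(8,8)
= 1 + 6 + 8
= 15.

15


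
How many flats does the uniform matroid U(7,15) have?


Flats of U(7,15): every subset of size < 7 is a flat, plus E itself.
Count = (15 choose 0) + (15 choose 1) + (15 choose 2) + (15 choose 3) + (15 choose 4) + (15 choose 5) + (15 choose 6) + 1
     = 1 + 15 + 105 + 455 + 1365 + 3003 + 5005 + 1
     = 9950.

9950
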